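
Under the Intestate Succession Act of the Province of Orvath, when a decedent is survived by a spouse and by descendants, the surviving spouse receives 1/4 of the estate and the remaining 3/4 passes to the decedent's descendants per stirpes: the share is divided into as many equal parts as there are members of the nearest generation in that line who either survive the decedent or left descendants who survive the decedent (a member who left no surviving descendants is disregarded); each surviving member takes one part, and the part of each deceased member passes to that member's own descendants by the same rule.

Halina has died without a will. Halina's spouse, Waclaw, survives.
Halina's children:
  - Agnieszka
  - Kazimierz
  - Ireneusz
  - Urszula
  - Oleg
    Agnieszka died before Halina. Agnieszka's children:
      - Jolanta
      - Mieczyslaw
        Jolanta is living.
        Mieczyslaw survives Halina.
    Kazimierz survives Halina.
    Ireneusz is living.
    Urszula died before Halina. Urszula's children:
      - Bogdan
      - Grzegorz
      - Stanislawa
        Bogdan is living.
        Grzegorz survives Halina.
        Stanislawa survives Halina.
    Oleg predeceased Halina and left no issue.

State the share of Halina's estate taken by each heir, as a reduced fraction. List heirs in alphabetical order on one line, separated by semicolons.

Waclaw, as surviving spouse, takes 1/4.
The remaining 3/4 passes to Halina's descendants per stirpes.
Oleg left no surviving issue, so that branch lapses and is disregarded.
The 3/4 is divided into 4 equal shares of 3/16 among Agnieszka, Kazimierz, Ireneusz, Urszula.
Agnieszka predeceased; the 3/16 allotted to Agnieszka's branch passes to Agnieszka's issue by representation.
The 3/16 is divided into 2 equal shares of 3/32 among Jolanta, Mieczyslaw.
Jolanta is living and takes 3/32.
Mieczyslaw is living and takes 3/32.
Kazimierz is living and takes 3/16.
Ireneusz is living and takes 3/16.
Urszula predeceased; the 3/16 allotted to Urszula's branch passes to Urszula's issue by representation.
The 3/16 is divided into 3 equal shares of 1/16 among Bogdan, Grzegorz, Stanislawa.
Bogdan is living and takes 1/16.
Grzegorz is living and takes 1/16.
Stanislawa is living and takes 1/16.

Bogdan 1/16; Grzegorz 1/16; Ireneusz 3/16; Jolanta 3/32; Kazimierz 3/16; Mieczyslaw 3/32; Stanislawa 1/16; Waclaw 1/4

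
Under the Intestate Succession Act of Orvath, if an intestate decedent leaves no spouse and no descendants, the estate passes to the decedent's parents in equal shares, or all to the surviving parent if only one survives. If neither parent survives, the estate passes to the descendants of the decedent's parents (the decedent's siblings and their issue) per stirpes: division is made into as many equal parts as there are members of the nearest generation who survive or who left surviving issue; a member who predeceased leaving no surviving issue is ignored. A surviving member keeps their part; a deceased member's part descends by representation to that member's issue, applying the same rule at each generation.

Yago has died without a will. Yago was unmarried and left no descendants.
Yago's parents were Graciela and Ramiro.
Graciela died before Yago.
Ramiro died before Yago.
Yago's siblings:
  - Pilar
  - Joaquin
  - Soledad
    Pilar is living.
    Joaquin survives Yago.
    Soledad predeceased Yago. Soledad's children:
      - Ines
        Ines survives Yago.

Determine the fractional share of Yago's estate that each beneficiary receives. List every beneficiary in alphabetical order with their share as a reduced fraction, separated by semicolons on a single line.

Ines 1/3; Joaquin 1/3; Pilar 1/3

Neither parent survives and there are no descendants, so the estate passes to Yago's siblings and their issue per stirpes.
The estate is divided into 3 equal shares of 1/3 among Pilar, Joaquin, Soledad.
Pilar is living and takes 1/3.
Joaquin is living and takes 1/3.
Soledad predeceased; the 1/3 allotted to Soledad's branch passes to Soledad's issue by representation.
Ines is the sole taker at this level and receives the full 1/3.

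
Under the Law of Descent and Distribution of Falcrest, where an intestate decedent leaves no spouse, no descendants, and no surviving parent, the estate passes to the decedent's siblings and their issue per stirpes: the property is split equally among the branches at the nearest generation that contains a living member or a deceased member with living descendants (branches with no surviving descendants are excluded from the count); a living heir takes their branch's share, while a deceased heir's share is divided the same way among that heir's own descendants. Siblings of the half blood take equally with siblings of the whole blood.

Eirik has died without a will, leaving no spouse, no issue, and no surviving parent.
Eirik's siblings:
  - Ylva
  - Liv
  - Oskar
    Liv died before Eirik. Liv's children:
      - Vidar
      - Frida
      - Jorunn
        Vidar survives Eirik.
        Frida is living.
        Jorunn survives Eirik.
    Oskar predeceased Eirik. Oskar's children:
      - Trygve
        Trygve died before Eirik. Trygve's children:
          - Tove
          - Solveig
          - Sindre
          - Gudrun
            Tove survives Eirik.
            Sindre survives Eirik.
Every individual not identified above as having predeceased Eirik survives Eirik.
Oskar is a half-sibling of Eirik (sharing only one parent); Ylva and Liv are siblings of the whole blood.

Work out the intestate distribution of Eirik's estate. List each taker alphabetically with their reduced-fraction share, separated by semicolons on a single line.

Frida 1/9; Gudrun 1/12; Jorunn 1/9; Sindre 1/12; Solveig 1/12; Tove 1/12; Vidar 1/9; Ylva 1/3

No spouse, descendants, or parent survives, so the estate passes to Eirik's siblings per stirpes.
Half-blood and whole-blood siblings take equally under the stated rule.
The estate is divided into 3 equal shares of 1/3 among Ylva, Liv, Oskar.
Ylva is living and takes 1/3.
Liv predeceased; the 1/3 allotted to Liv's branch passes to Liv's issue by representation.
The 1/3 is divided into 3 equal shares of 1/9 among Vidar, Frida, Jorunn.
Vidar is living and takes 1/9.
Frida is living and takes 1/9.
Jorunn is living and takes 1/9.
Oskar predeceased; the 1/3 allotted to Oskar's branch passes to Oskar's issue by representation.
Trygve's line is the sole branch at this level, so the full 1/3 passes to Trygve's issue by representation.
The 1/3 is divided into 4 equal shares of 1/12 among Tove, Solveig, Sindre, Gudrun.
Tove is living and takes 1/12.
Solveig is living and takes 1/12.
Sindre is living and takes 1/12.
Gudrun is living and takes 1/12.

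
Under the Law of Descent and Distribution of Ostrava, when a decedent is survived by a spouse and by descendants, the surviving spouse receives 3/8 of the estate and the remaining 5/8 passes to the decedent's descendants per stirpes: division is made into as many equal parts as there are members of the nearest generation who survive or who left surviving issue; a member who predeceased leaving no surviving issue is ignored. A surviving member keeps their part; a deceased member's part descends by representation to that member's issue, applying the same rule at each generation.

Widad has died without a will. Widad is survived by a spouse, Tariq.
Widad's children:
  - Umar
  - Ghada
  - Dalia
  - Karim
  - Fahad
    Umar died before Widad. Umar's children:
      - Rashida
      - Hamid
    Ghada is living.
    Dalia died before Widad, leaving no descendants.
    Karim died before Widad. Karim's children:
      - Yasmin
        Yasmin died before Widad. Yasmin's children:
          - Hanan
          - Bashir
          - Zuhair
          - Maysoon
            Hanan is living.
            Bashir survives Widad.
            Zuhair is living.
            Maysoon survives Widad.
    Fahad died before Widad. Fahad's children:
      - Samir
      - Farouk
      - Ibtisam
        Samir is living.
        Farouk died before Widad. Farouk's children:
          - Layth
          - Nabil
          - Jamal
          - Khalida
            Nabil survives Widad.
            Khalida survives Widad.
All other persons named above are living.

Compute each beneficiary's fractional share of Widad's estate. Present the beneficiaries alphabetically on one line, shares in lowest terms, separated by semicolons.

Bashir 5/128; Ghada 5/32; Hamid 5/64; Hanan 5/128; Ibtisam 5/96; Jamal 5/384; Khalida 5/384; Layth 5/384; Maysoon 5/128; Nabil 5/384; Rashida 5/64; Samir 5/96; Tariq 3/8; Zuhair 5/128

Tariq, as surviving spouse, takes 3/8.
The remaining 5/8 passes to Widad's descendants per stirpes.
Dalia left no surviving issue, so that branch lapses and is disregarded.
The 5/8 is divided into 4 equal shares of 5/32 among Umar, Ghada, Karim, Fahad.
Umar predeceased; the 5/32 allotted to Umar's branch passes to Umar's issue by representation.
The 5/32 is divided into 2 equal shares of 5/64 among Rashida, Hamid.
Rashida is living and takes 5/64.
Hamid is living and takes 5/64.
Ghada is living and takes 5/32.
Karim predeceased; the 5/32 allotted to Karim's branch passes to Karim's issue by representation.
Yasmin's line is the sole branch at this level, so the full 5/32 passes to Yasmin's issue by representation.
The 5/32 is divided into 4 equal shares of 5/128 among Hanan, Bashir, Zuhair, Maysoon.
Hanan is living and takes 5/128.
Bashir is living and takes 5/128.
Zuhair is living and takes 5/128.
Maysoon is living and takes 5/128.
Fahad predeceased; the 5/32 allotted to Fahad's branch passes to Fahad's issue by representation.
The 5/32 is divided into 3 equal shares of 5/96 among Samir, Farouk, Ibtisam.
Samir is living and takes 5/96.
Farouk predeceased; the 5/96 allotted to Farouk's branch passes to Farouk's issue by representation.
The 5/96 is divided into 4 equal shares of 5/384 among Layth, Nabil, Jamal, Khalida.
Layth is living and takes 5/384.
Nabil is living and takes 5/384.
Jamal is living and takes 5/384.
Khalida is living and takes 5/384.
Ibtisam is living and takes 5/96.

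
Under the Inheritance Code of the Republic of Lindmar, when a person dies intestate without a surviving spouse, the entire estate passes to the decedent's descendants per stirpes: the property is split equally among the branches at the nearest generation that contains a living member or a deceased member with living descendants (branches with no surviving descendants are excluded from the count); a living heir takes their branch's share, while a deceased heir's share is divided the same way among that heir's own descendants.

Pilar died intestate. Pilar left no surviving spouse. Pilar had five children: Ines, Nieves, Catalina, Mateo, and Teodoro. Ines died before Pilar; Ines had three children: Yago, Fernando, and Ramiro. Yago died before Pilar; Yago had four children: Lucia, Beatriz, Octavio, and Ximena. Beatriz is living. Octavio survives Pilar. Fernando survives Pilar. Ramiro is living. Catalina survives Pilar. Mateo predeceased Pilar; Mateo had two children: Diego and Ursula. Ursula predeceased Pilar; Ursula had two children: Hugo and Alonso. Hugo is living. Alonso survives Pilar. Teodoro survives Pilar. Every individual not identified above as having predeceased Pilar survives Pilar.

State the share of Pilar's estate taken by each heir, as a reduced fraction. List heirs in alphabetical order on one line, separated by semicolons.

There is no surviving spouse, so the entire estate passes to Pilar's descendants per stirpes.
The estate is divided into 5 equal shares of 1/5 among Ines, Nieves, Catalina, Mateo, Teodoro.
Ines predeceased; the 1/5 allotted to Ines's branch passes to Ines's issue by representation.
The 1/5 is divided into 3 equal shares of 1/15 among Yago, Fernando, Ramiro.
Yago predeceased; the 1/15 allotted to Yago's branch passes to Yago's issue by representation.
The 1/15 is divided into 4 equal shares of 1/60 among Lucia, Beatriz, Octavio, Ximena.
Lucia is living and takes 1/60.
Beatriz is living and takes 1/60.
Octavio is living and takes 1/60.
Ximena is living and takes 1/60.
Fernando is living and takes 1/15.
Ramiro is living and takes 1/15.
Nieves is living and takes 1/5.
Catalina is living and takes 1/5.
Mateo predeceased; the 1/5 allotted to Mateo's branch passes to Mateo's issue by representation.
The 1/5 is divided into 2 equal shares of 1/10 among Diego, Ursula.
Diego is living and takes 1/10.
Ursula predeceased; the 1/10 allotted to Ursula's branch passes to Ursula's issue by representation.
The 1/10 is divided into 2 equal shares of 1/20 among Hugo, Alonso.
Hugo is living and takes 1/20.
Alonso is living and takes 1/20.
Teodoro is living and takes 1/5.

Alonso 1/20; Beatriz 1/60; Catalina 1/5; Diego 1/10; Fernando 1/15; Hugo 1/20; Lucia 1/60; Nieves 1/5; Octavio 1/60; Ramiro 1/15; Teodoro 1/5; Ximena 1/60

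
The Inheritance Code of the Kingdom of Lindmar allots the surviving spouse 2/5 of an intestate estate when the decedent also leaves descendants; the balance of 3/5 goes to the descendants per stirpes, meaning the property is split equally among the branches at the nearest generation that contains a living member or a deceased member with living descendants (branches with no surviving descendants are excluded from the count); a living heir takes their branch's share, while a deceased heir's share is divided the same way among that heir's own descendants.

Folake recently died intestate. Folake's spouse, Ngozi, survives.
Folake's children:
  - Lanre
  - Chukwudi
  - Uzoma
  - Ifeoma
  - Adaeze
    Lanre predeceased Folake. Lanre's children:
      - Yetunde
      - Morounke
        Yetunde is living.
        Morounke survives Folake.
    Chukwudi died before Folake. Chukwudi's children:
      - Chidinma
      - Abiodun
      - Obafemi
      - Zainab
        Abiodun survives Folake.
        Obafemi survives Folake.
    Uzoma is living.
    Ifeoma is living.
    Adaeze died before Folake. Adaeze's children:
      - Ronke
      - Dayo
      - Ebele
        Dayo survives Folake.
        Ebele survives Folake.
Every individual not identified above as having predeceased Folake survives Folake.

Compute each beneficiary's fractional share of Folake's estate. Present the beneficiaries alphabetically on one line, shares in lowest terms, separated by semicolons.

Abiodun 3/100; Chidinma 3/100; Dayo 1/25; Ebele 1/25; Ifeoma 3/25; Morounke 3/50; Ngozi 2/5; Obafemi 3/100; Ronke 1/25; Uzoma 3/25; Yetunde 3/50; Zainab 3/100

Ngozi, as surviving spouse, takes 2/5.
The remaining 3/5 passes to Folake's descendants per stirpes.
The 3/5 is divided into 5 equal shares of 3/25 among Lanre, Chukwudi, Uzoma, Ifeoma, Adaeze.
Lanre predeceased; the 3/25 allotted to Lanre's branch passes to Lanre's issue by representation.
The 3/25 is divided into 2 equal shares of 3/50 among Yetunde, Morounke.
Yetunde is living and takes 3/50.
Morounke is living and takes 3/50.
Chukwudi predeceased; the 3/25 allotted to Chukwudi's branch passes to Chukwudi's issue by representation.
The 3/25 is divided into 4 equal shares of 3/100 among Chidinma, Abiodun, Obafemi, Zainab.
Chidinma is living and takes 3/100.
Abiodun is living and takes 3/100.
Obafemi is living and takes 3/100.
Zainab is living and takes 3/100.
Uzoma is living and takes 3/25.
Ifeoma is living and takes 3/25.
Adaeze predeceased; the 3/25 allotted to Adaeze's branch passes to Adaeze's issue by representation.
The 3/25 is divided into 3 equal shares of 1/25 among Ronke, Dayo, Ebele.
Ronke is living and takes 1/25.
Dayo is living and takes 1/25.
Ebele is living and takes 1/25.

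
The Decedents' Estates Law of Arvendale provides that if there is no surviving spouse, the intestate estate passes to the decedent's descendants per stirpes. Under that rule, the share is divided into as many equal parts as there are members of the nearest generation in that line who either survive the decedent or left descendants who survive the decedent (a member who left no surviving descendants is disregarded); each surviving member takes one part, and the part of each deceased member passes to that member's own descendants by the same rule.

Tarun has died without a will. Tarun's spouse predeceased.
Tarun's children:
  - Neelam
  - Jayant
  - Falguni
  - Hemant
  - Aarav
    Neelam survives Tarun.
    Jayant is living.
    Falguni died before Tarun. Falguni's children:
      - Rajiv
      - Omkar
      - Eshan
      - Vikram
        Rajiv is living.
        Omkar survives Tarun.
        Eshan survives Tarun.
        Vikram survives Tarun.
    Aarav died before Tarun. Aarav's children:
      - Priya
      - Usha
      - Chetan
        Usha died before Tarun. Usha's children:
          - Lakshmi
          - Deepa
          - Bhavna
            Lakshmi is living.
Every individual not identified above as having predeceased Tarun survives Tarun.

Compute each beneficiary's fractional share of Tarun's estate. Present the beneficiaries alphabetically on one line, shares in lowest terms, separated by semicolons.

There is no surviving spouse, so the entire estate passes to Tarun's descendants per stirpes.
The estate is divided into 5 equal shares of 1/5 among Neelam, Jayant, Falguni, Hemant, Aarav.
Neelam is living and takes 1/5.
Jayant is living and takes 1/5.
Falguni predeceased; the 1/5 allotted to Falguni's branch passes to Falguni's issue by representation.
The 1/5 is divided into 4 equal shares of 1/20 among Rajiv, Omkar, Eshan, Vikram.
Rajiv is living and takes 1/20.
Omkar is living and takes 1/20.
Eshan is living and takes 1/20.
Vikram is living and takes 1/20.
Hemant is living and takes 1/5.
Aarav predeceased; the 1/5 allotted to Aarav's branch passes to Aarav's issue by representation.
The 1/5 is divided into 3 equal shares of 1/15 among Priya, Usha, Chetan.
Priya is living and takes 1/15.
Usha predeceased; the 1/15 allotted to Usha's branch passes to Usha's issue by representation.
The 1/15 is divided into 3 equal shares of 1/45 among Lakshmi, Deepa, Bhavna.
Lakshmi is living and takes 1/45.
Deepa is living and takes 1/45.
Bhavna is living and takes 1/45.
Chetan is living and takes 1/15.

Bhavna 1/45; Chetan 1/15; Deepa 1/45; Eshan 1/20; Hemant 1/5; Jayant 1/5; Lakshmi 1/45; Neelam 1/5; Omkar 1/20; Priya 1/15; Rajiv 1/20; Vikram 1/20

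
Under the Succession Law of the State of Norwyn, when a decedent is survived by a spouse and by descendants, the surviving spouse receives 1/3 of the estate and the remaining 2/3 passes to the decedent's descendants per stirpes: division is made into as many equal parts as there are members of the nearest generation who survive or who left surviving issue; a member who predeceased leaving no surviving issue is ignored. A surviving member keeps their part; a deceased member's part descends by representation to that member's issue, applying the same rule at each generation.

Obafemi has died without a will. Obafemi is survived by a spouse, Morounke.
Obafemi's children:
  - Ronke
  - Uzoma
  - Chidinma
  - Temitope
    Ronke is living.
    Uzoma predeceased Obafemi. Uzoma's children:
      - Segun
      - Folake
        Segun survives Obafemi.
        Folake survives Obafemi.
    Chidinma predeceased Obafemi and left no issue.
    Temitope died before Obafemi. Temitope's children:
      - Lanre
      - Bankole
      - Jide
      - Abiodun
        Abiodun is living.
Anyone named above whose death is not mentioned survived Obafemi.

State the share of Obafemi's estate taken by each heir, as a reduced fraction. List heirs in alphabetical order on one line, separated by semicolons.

Morounke, as surviving spouse, takes 1/3.
The remaining 2/3 passes to Obafemi's descendants per stirpes.
Chidinma left no surviving issue, so that branch lapses and is disregarded.
The 2/3 is divided into 3 equal shares of 2/9 among Ronke, Uzoma, Temitope.
Ronke is living and takes 2/9.
Uzoma predeceased; the 2/9 allotted to Uzoma's branch passes to Uzoma's issue by representation.
The 2/9 is divided into 2 equal shares of 1/9 among Segun, Folake.
Segun is living and takes 1/9.
Folake is living and takes 1/9.
Temitope predeceased; the 2/9 allotted to Temitope's branch passes to Temitope's issue by representation.
The 2/9 is divided into 4 equal shares of 1/18 among Lanre, Bankole, Jide, Abiodun.
Lanre is living and takes 1/18.
Bankole is living and takes 1/18.
Jide is living and takes 1/18.
Abiodun is living and takes 1/18.

Abiodun 1/18; Bankole 1/18; Folake 1/9; Jide 1/18; Lanre 1/18; Morounke 1/3; Ronke 2/9; Segun 1/9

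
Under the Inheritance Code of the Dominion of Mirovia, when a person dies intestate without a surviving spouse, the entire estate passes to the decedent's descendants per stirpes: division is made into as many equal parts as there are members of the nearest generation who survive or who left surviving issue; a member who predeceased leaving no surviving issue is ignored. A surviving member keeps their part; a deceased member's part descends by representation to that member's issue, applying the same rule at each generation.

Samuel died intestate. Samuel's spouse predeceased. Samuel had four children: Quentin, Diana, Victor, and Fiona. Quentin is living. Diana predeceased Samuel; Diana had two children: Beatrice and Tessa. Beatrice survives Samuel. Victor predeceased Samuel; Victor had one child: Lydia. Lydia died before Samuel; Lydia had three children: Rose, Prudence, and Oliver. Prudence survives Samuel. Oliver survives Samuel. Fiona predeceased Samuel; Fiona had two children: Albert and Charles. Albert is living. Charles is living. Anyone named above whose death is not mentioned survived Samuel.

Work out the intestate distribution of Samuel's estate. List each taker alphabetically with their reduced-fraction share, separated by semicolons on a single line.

Albert 1/8; Beatrice 1/8; Charles 1/8; Oliver 1/12; Prudence 1/12; Quentin 1/4; Rose 1/12; Tessa 1/8

There is no surviving spouse, so the entire estate passes to Samuel's descendants per stirpes.
The estate is divided into 4 equal shares of 1/4 among Quentin, Diana, Victor, Fiona.
Quentin is living and takes 1/4.
Diana predeceased; the 1/4 allotted to Diana's branch passes to Diana's issue by representation.
The 1/4 is divided into 2 equal shares of 1/8 among Beatrice, Tessa.
Beatrice is living and takes 1/8.
Tessa is living and takes 1/8.
Victor predeceased; the 1/4 allotted to Victor's branch passes to Victor's issue by representation.
Lydia's line is the sole branch at this level, so the full 1/4 passes to Lydia's issue by representation.
The 1/4 is divided into 3 equal shares of 1/12 among Rose, Prudence, Oliver.
Rose is living and takes 1/12.
Prudence is living and takes 1/12.
Oliver is living and takes 1/12.
Fiona predeceased; the 1/4 allotted to Fiona's branch passes to Fiona's issue by representation.
The 1/4 is divided into 2 equal shares of 1/8 among Albert, Charles.
Albert is living and takes 1/8.
Charles is living and takes 1/8.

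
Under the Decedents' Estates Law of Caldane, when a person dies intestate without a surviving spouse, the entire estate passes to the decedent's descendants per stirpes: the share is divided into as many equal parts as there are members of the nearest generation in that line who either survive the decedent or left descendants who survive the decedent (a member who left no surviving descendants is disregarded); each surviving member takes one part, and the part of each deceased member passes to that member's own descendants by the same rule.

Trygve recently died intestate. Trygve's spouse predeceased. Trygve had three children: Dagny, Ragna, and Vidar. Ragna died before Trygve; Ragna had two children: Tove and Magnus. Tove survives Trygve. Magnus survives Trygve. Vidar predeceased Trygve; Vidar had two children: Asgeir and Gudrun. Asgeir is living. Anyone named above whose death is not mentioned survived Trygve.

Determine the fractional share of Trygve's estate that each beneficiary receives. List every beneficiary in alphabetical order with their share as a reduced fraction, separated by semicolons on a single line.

There is no surviving spouse, so the entire estate passes to Trygve's descendants per stirpes.
The estate is divided into 3 equal shares of 1/3 among Dagny, Ragna, Vidar.
Dagny is living and takes 1/3.
Ragna predeceased; the 1/3 allotted to Ragna's branch passes to Ragna's issue by representation.
The 1/3 is divided into 2 equal shares of 1/6 among Tove, Magnus.
Tove is living and takes 1/6.
Magnus is living and takes 1/6.
Vidar predeceased; the 1/3 allotted to Vidar's branch passes to Vidar's issue by representation.
The 1/3 is divided into 2 equal shares of 1/6 among Asgeir, Gudrun.
Asgeir is living and takes 1/6.
Gudrun is living and takes 1/6.

Asgeir 1/6; Dagny 1/3; Gudrun 1/6; Magnus 1/6; Tove 1/6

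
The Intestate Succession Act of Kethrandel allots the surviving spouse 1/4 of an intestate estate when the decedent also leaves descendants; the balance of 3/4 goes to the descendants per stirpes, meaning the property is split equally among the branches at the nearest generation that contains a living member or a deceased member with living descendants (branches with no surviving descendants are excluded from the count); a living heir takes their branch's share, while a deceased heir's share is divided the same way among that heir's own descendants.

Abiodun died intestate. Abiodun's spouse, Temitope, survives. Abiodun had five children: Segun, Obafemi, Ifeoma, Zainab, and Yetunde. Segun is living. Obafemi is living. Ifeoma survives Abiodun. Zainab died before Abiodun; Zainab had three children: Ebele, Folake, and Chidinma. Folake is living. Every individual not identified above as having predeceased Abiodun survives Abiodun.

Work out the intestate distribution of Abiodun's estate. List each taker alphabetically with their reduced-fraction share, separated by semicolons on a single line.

Chidinma 1/20; Ebele 1/20; Folake 1/20; Ifeoma 3/20; Obafemi 3/20; Segun 3/20; Temitope 1/4; Yetunde 3/20

Temitope, as surviving spouse, takes 1/4.
The remaining 3/4 passes to Abiodun's descendants per stirpes.
The 3/4 is divided into 5 equal shares of 3/20 among Segun, Obafemi, Ifeoma, Zainab, Yetunde.
Segun is living and takes 3/20.
Obafemi is living and takes 3/20.
Ifeoma is living and takes 3/20.
Zainab predeceased; the 3/20 allotted to Zainab's branch passes to Zainab's issue by representation.
The 3/20 is divided into 3 equal shares of 1/20 among Ebele, Folake, Chidinma.
Ebele is living and takes 1/20.
Folake is living and takes 1/20.
Chidinma is living and takes 1/20.
Yetunde is living and takes 3/20.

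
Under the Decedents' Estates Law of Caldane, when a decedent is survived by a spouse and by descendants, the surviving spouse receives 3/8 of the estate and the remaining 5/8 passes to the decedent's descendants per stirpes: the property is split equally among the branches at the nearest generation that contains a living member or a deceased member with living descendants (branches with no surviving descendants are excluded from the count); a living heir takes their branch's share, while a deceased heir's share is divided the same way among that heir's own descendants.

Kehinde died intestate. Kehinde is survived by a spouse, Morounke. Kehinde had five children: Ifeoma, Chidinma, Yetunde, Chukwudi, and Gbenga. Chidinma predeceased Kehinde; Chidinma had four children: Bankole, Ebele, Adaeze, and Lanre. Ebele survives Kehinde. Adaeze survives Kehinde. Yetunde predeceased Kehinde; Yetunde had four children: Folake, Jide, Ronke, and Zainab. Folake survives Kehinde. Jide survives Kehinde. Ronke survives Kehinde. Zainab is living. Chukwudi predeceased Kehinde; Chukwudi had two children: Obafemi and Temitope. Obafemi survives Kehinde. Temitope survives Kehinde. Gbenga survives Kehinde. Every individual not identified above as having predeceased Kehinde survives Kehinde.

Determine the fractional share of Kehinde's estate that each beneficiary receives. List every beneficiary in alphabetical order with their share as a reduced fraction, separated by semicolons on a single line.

Adaeze 1/32; Bankole 1/32; Ebele 1/32; Folake 1/32; Gbenga 1/8; Ifeoma 1/8; Jide 1/32; Lanre 1/32; Morounke 3/8; Obafemi 1/16; Ronke 1/32; Temitope 1/16; Zainab 1/32

Morounke, as surviving spouse, takes 3/8.
The remaining 5/8 passes to Kehinde's descendants per stirpes.
The 5/8 is divided into 5 equal shares of 1/8 among Ifeoma, Chidinma, Yetunde, Chukwudi, Gbenga.
Ifeoma is living and takes 1/8.
Chidinma predeceased; the 1/8 allotted to Chidinma's branch passes to Chidinma's issue by representation.
The 1/8 is divided into 4 equal shares of 1/32 among Bankole, Ebele, Adaeze, Lanre.
Bankole is living and takes 1/32.
Ebele is living and takes 1/32.
Adaeze is living and takes 1/32.
Lanre is living and takes 1/32.
Yetunde predeceased; the 1/8 allotted to Yetunde's branch passes to Yetunde's issue by representation.
The 1/8 is divided into 4 equal shares of 1/32 among Folake, Jide, Ronke, Zainab.
Folake is living and takes 1/32.
Jide is living and takes 1/32.
Ronke is living and takes 1/32.
Zainab is living and takes 1/32.
Chukwudi predeceased; the 1/8 allotted to Chukwudi's branch passes to Chukwudi's issue by representation.
The 1/8 is divided into 2 equal shares of 1/16 among Obafemi, Temitope.
Obafemi is living and takes 1/16.
Temitope is living and takes 1/16.
Gbenga is living and takes 1/8.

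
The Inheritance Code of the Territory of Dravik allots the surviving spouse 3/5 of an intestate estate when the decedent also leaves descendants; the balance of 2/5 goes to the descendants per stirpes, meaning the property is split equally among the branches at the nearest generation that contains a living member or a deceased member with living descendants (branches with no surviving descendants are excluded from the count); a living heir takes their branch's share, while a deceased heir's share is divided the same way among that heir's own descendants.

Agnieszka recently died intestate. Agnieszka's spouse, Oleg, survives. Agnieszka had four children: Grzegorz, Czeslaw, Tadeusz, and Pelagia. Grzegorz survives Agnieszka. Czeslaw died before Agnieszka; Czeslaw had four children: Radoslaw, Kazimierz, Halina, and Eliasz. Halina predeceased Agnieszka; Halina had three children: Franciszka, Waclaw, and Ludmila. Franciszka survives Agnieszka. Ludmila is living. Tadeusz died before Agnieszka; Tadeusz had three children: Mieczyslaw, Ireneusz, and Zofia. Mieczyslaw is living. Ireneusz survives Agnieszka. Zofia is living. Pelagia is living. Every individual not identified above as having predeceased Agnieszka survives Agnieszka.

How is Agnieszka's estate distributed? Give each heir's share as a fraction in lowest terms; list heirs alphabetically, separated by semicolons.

Oleg, as surviving spouse, takes 3/5.
The remaining 2/5 passes to Agnieszka's descendants per stirpes.
The 2/5 is divided into 4 equal shares of 1/10 among Grzegorz, Czeslaw, Tadeusz, Pelagia.
Grzegorz is living and takes 1/10.
Czeslaw predeceased; the 1/10 allotted to Czeslaw's branch passes to Czeslaw's issue by representation.
The 1/10 is divided into 4 equal shares of 1/40 among Radoslaw, Kazimierz, Halina, Eliasz.
Radoslaw is living and takes 1/40.
Kazimierz is living and takes 1/40.
Halina predeceased; the 1/40 allotted to Halina's branch passes to Halina's issue by representation.
The 1/40 is divided into 3 equal shares of 1/120 among Franciszka, Waclaw, Ludmila.
Franciszka is living and takes 1/120.
Waclaw is living and takes 1/120.
Ludmila is living and takes 1/120.
Eliasz is living and takes 1/40.
Tadeusz predeceased; the 1/10 allotted to Tadeusz's branch passes to Tadeusz's issue by representation.
The 1/10 is divided into 3 equal shares of 1/30 among Mieczyslaw, Ireneusz, Zofia.
Mieczyslaw is living and takes 1/30.
Ireneusz is living and takes 1/30.
Zofia is living and takes 1/30.
Pelagia is living and takes 1/10.

Eliasz 1/40; Franciszka 1/120; Grzegorz 1/10; Ireneusz 1/30; Kazimierz 1/40; Ludmila 1/120; Mieczyslaw 1/30; Oleg 3/5; Pelagia 1/10; Radoslaw 1/40; Waclaw 1/120; Zofia 1/30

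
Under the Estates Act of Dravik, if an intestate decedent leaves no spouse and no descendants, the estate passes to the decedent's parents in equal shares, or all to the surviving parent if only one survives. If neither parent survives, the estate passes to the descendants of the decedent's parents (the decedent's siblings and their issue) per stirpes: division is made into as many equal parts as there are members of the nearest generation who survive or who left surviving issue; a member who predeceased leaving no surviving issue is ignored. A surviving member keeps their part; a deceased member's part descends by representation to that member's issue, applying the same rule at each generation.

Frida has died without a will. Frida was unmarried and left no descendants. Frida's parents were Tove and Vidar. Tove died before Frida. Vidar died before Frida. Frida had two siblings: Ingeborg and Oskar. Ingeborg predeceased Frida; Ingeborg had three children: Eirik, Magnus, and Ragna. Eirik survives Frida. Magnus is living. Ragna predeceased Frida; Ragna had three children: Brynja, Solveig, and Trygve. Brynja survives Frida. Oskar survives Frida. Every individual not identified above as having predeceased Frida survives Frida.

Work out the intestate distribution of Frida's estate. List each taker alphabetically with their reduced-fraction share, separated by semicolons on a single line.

Neither parent survives and there are no descendants, so the estate passes to Frida's siblings and their issue per stirpes.
The estate is divided into 2 equal shares of 1/2 among Ingeborg, Oskar.
Ingeborg predeceased; the 1/2 allotted to Ingeborg's branch passes to Ingeborg's issue by representation.
The 1/2 is divided into 3 equal shares of 1/6 among Eirik, Magnus, Ragna.
Eirik is living and takes 1/6.
Magnus is living and takes 1/6.
Ragna predeceased; the 1/6 allotted to Ragna's branch passes to Ragna's issue by representation.
The 1/6 is divided into 3 equal shares of 1/18 among Brynja, Solveig, Trygve.
Brynja is living and takes 1/18.
Solveig is living and takes 1/18.
Trygve is living and takes 1/18.
Oskar is living and takes 1/2.

Brynja 1/18; Eirik 1/6; Magnus 1/6; Oskar 1/2; Solveig 1/18; Trygve 1/18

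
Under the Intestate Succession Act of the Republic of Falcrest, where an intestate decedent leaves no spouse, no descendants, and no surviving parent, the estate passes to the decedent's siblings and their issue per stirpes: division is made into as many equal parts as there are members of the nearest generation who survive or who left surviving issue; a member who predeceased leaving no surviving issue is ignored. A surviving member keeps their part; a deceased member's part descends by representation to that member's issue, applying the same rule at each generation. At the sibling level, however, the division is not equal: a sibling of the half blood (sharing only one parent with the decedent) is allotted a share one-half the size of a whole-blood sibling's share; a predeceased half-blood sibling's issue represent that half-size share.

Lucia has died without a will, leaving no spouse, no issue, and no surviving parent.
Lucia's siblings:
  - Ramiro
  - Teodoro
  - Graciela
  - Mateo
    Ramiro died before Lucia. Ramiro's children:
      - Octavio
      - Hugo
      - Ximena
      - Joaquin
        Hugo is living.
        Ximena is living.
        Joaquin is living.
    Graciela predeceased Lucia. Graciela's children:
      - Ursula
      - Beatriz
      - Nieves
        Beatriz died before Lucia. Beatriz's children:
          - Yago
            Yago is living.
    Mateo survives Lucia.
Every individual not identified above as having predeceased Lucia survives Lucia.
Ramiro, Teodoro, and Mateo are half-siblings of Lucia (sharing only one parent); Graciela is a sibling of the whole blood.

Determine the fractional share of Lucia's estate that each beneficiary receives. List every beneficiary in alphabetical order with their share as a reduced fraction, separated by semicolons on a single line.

No spouse, descendants, or parent survives, so the estate passes to Lucia's siblings per stirpes.
Half-blood siblings count for one-half the weight of whole-blood siblings at the initial division.
Dividing 1 in proportion to weights (total weight 5/2): Ramiro (weight 1/2) → 1/5; Teodoro (weight 1/2) → 1/5; Graciela (weight 1) → 2/5; Mateo (weight 1/2) → 1/5.
Ramiro predeceased; the 1/5 allotted to Ramiro's branch passes to Ramiro's issue by representation.
The 1/5 is divided into 4 equal shares of 1/20 among Octavio, Hugo, Ximena, Joaquin.
Octavio is living and takes 1/20.
Hugo is living and takes 1/20.
Ximena is living and takes 1/20.
Joaquin is living and takes 1/20.
Teodoro is living and takes 1/5.
Graciela predeceased; the 2/5 allotted to Graciela's branch passes to Graciela's issue by representation.
The 2/5 is divided into 3 equal shares of 2/15 among Ursula, Beatriz, Nieves.
Ursula is living and takes 2/15.
Beatriz predeceased; the 2/15 allotted to Beatriz's branch passes to Beatriz's issue by representation.
Yago is the sole taker at this level and receives the full 2/15.
Nieves is living and takes 2/15.
Mateo is living and takes 1/5.

Hugo 1/20; Joaquin 1/20; Mateo 1/5; Nieves 2/15; Octavio 1/20; Teodoro 1/5; Ursula 2/15; Ximena 1/20; Yago 2/15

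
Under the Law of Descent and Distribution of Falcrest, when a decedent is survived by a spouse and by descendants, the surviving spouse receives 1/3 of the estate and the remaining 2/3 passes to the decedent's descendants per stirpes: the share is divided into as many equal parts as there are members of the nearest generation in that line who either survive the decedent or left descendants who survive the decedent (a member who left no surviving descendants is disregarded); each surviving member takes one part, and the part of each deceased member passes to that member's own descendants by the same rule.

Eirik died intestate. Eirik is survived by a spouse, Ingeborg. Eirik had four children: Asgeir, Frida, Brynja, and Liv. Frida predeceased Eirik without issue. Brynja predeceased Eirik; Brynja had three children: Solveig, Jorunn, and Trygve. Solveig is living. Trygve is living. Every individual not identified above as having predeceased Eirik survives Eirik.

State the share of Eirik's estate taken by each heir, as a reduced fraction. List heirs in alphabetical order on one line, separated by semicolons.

Asgeir 2/9; Ingeborg 1/3; Jorunn 2/27; Liv 2/9; Solveig 2/27; Trygve 2/27

Ingeborg, as surviving spouse, takes 1/3.
The remaining 2/3 passes to Eirik's descendants per stirpes.
Frida left no surviving issue, so that branch lapses and is disregarded.
The 2/3 is divided into 3 equal shares of 2/9 among Asgeir, Brynja, Liv.
Asgeir is living and takes 2/9.
Brynja predeceased; the 2/9 allotted to Brynja's branch passes to Brynja's issue by representation.
The 2/9 is divided into 3 equal shares of 2/27 among Solveig, Jorunn, Trygve.
Solveig is living and takes 2/27.
Jorunn is living and takes 2/27.
Trygve is living and takes 2/27.
Liv is living and takes 2/9.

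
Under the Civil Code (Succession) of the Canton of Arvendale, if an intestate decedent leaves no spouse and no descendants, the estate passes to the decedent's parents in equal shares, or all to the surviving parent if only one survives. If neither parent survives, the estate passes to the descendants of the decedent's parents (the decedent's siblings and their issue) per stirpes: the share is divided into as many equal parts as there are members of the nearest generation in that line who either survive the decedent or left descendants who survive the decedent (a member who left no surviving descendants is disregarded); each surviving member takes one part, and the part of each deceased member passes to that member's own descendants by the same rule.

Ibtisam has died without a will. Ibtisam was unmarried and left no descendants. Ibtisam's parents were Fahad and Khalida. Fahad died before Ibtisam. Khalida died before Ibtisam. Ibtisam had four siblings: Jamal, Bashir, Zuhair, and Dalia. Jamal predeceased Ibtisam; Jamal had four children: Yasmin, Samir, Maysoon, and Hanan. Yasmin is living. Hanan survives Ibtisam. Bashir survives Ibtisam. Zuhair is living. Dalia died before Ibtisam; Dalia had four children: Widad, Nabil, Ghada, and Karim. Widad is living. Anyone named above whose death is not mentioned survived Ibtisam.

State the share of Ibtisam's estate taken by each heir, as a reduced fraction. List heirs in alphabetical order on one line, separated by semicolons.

Bashir 1/4; Ghada 1/16; Hanan 1/16; Karim 1/16; Maysoon 1/16; Nabil 1/16; Samir 1/16; Widad 1/16; Yasmin 1/16; Zuhair 1/4

Neither parent survives and there are no descendants, so the estate passes to Ibtisam's siblings and their issue per stirpes.
The estate is divided into 4 equal shares of 1/4 among Jamal, Bashir, Zuhair, Dalia.
Jamal predeceased; the 1/4 allotted to Jamal's branch passes to Jamal's issue by representation.
The 1/4 is divided into 4 equal shares of 1/16 among Yasmin, Samir, Maysoon, Hanan.
Yasmin is living and takes 1/16.
Samir is living and takes 1/16.
Maysoon is living and takes 1/16.
Hanan is living and takes 1/16.
Bashir is living and takes 1/4.
Zuhair is living and takes 1/4.
Dalia predeceased; the 1/4 allotted to Dalia's branch passes to Dalia's issue by representation.
The 1/4 is divided into 4 equal shares of 1/16 among Widad, Nabil, Ghada, Karim.
Widad is living and takes 1/16.
Nabil is living and takes 1/16.
Ghada is living and takes 1/16.
Karim is living and takes 1/16.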